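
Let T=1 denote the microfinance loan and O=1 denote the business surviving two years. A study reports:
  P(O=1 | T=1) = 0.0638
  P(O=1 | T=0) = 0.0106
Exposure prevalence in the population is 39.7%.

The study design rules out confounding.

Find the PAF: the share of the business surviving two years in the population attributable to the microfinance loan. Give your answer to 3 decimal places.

PAF ≈ 0.666

Let p₁ = 0.0638, p₀ = 0.0106.
Overall risk P(Y=1) = π·p₁ + (1−π)·p₀ = 0.397×0.0638 + 0.603×0.0106 = 0.03172.
Under exogeneity, PAF = [P(Y=1) − p₀] / P(Y=1).
PAF = (0.03172 − 0.0106) / 0.03172 ≈ 0.6658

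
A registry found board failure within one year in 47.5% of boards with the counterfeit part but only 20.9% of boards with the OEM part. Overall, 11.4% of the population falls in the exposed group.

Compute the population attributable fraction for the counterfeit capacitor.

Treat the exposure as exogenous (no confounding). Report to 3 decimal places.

PAF ≈ 0.127

p₁ = 0.475, p₀ = 0.209.
Overall risk P(Y=1) = π·p₁ + (1−π)·p₀ = 0.114×0.475 + 0.886×0.209 = 0.23932.
Under exogeneity, PAF = [P(Y=1) − p₀] / P(Y=1).
PAF = (0.23932 − 0.209) / 0.23932 ≈ 0.1267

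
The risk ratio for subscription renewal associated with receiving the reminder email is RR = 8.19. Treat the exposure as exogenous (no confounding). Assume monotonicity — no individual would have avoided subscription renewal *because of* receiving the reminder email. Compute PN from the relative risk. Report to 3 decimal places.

PN ≈ 0.878

Under exogeneity and monotonicity, PN = (RR − 1) / RR = 1 − 1/RR.
PN = (8.19 − 1) / 8.19 = 7.19 / 8.19 ≈ 0.8779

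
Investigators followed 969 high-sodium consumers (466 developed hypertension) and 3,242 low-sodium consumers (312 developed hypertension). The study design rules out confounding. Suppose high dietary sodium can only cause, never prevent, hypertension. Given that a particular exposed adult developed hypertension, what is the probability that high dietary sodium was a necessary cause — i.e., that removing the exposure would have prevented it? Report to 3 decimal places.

p₁ = P(outcome | exposed) = 466/969 = 0.48091
p₀ = P(outcome | unexposed) = 312/3242 = 0.096237
Under exogeneity and monotonicity, PN = (p₁ − p₀) / p₁.
PN = (0.48091 − 0.096237) / 0.48091 = 0.38467 / 0.48091 ≈ 0.7999

PN ≈ 0.800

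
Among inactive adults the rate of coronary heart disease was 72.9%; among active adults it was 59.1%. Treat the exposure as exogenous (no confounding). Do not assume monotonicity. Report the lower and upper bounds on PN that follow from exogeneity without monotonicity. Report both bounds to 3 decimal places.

p₁ = 0.729, p₀ = 0.591.
Under exogeneity alone the bounds on PN are max{0,(p₁−p₀)/p₁} ≤ PN ≤ min{1,(1−p₀)/p₁}.
  lower = (p₁ − p₀)/p₁ = 0.138 / 0.729 ≈ 0.1893
  upper = min{1, (1 − p₀)/p₁} = 0.409 / 0.729 ≈ 0.5610

0.189 ≤ PN ≤ 0.561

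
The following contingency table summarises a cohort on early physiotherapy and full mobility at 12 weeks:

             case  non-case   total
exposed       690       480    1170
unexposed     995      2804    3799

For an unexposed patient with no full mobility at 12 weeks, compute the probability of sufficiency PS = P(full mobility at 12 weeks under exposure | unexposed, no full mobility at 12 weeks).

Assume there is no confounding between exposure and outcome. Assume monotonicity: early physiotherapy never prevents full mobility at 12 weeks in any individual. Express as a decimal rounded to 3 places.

p₁ = P(outcome | exposed) = 690/1170 = 0.58974
p₀ = P(outcome | unexposed) = 995/3799 = 0.26191
Under exogeneity and monotonicity, PS = (p₁ − p₀) / (1 − p₀).
PS = (0.58974 − 0.26191) / (1 − 0.26191) = 0.32783 / 0.73809 ≈ 0.4442

PS ≈ 0.444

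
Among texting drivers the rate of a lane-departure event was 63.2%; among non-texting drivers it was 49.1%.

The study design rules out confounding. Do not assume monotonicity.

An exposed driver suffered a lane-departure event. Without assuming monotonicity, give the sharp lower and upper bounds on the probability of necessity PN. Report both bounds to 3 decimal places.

0.223 ≤ PN ≤ 0.805

p₁ = 0.632, p₀ = 0.491.
Under exogeneity alone the bounds on PN are max{0,(p₁−p₀)/p₁} ≤ PN ≤ min{1,(1−p₀)/p₁}.
  lower = (p₁ − p₀)/p₁ = 0.141 / 0.632 ≈ 0.2231
  upper = min{1, (1 − p₀)/p₁} = 0.509 / 0.632 ≈ 0.8054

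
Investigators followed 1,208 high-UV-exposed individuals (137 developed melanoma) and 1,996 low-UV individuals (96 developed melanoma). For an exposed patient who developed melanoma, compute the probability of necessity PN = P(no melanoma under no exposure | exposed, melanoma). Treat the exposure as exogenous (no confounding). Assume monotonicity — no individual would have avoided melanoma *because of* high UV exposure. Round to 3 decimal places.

p₁ = P(outcome | exposed) = 137/1208 = 0.11341
p₀ = P(outcome | unexposed) = 96/1996 = 0.048096
Under exogeneity and monotonicity, PN = (p₁ − p₀) / p₁.
PN = (0.11341 − 0.048096) / 0.11341 = 0.065314 / 0.11341 ≈ 0.5759

PN ≈ 0.576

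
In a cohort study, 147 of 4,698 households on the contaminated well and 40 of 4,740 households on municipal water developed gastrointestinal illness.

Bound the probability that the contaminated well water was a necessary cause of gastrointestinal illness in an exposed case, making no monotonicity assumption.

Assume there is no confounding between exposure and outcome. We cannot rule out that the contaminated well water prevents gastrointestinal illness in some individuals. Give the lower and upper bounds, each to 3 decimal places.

0.730 ≤ PN ≤ 1.000

p₁ = P(outcome | exposed) = 147/4698 = 0.03129
p₀ = P(outcome | unexposed) = 40/4740 = 0.0084388
Under exogeneity alone the bounds on PN are max{0,(p₁−p₀)/p₁} ≤ PN ≤ min{1,(1−p₀)/p₁}.
  lower = (p₁ − p₀)/p₁ = 0.022851 / 0.03129 ≈ 0.7303
  upper = min{1, (1 − p₀)/p₁} = 0.99156 / 0.03129 ≈ 31.6895 → capped at 1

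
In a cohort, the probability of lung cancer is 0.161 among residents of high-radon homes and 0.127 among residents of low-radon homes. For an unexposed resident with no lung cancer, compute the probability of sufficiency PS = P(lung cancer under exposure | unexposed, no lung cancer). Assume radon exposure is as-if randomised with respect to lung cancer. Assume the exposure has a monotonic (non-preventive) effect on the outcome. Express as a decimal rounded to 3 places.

Let p₁ = 0.161, p₀ = 0.127.
Under exogeneity and monotonicity, PS = (p₁ − p₀) / (1 − p₀).
PS = (0.161 − 0.127) / (1 − 0.127) = 0.034 / 0.873 ≈ 0.0389

PS ≈ 0.039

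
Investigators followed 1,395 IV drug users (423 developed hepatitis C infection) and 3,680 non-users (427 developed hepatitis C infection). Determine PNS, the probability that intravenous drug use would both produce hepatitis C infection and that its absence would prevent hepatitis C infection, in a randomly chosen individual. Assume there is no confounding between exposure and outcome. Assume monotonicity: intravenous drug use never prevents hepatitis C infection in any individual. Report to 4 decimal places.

p₁ = P(outcome | exposed) = 423/1395 = 0.30323
p₀ = P(outcome | unexposed) = 427/3680 = 0.11603
Under exogeneity and monotonicity, PNS = p₁ − p₀.
PNS = 0.30323 − 0.11603 = 0.18719

PNS ≈ 0.1872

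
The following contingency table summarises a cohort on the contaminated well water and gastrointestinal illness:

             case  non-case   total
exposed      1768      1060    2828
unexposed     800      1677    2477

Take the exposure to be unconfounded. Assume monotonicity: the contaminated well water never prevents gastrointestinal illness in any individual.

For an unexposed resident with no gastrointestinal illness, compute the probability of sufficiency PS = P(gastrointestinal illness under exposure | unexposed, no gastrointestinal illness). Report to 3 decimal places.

PS ≈ 0.446

p₁ = P(outcome | exposed) = 1768/2828 = 0.62518
p₀ = P(outcome | unexposed) = 800/2477 = 0.32297
Under exogeneity and monotonicity, PS = (p₁ − p₀)/(1 − p₀).
PS = (0.62518 − 0.32297) / 0.67703 ≈ 0.4464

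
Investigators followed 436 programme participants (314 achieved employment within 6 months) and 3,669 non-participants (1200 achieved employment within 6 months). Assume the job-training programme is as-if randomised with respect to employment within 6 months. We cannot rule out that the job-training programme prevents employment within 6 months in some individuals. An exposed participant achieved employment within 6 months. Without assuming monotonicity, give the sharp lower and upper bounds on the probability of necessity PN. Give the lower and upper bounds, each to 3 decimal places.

0.546 ≤ PN ≤ 0.934

p₁ = P(outcome | exposed) = 314/436 = 0.72018
p₀ = P(outcome | unexposed) = 1200/3669 = 0.32706
Under exogeneity alone the bounds on PN are max{0,(p₁−p₀)/p₁} ≤ PN ≤ min{1,(1−p₀)/p₁}.
  lower = (p₁ − p₀)/p₁ = 0.39312 / 0.72018 ≈ 0.5459
  upper = min{1, (1 − p₀)/p₁} = 0.67294 / 0.72018 ≈ 0.9344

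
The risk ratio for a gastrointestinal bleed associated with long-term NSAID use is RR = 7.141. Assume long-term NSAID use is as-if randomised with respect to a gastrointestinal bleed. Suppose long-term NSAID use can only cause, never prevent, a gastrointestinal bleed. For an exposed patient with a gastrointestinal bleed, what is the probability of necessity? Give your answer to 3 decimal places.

PN ≈ 0.860

Under exogeneity and monotonicity, PN = (RR − 1) / RR = 1 − 1/RR.
PN = (7.141 − 1) / 7.141 = 6.141 / 7.141 ≈ 0.8600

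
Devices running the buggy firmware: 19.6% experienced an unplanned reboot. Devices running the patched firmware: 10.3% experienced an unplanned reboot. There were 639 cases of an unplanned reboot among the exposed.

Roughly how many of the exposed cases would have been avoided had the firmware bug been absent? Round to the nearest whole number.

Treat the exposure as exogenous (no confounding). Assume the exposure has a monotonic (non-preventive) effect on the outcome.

about 303 cases

p₁ = 0.196, p₀ = 0.103.
PN = (p₁ − p₀)/p₁ = (0.196 − 0.103) / 0.196 ≈ 0.47449.
Attributable cases ≈ PN × (exposed cases) = 0.47449 × 639 ≈ 303.20.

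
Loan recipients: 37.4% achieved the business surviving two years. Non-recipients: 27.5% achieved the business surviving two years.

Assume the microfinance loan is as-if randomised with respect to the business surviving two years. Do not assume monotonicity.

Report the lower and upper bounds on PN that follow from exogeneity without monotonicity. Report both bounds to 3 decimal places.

0.265 ≤ PN ≤ 1.000

p₁ = 0.374, p₀ = 0.275.
Under exogeneity alone the bounds on PN are max{0,(p₁−p₀)/p₁} ≤ PN ≤ min{1,(1−p₀)/p₁}.
  lower = (p₁ − p₀)/p₁ = 0.099 / 0.374 ≈ 0.2647
  upper = min{1, (1 − p₀)/p₁} = 0.725 / 0.374 ≈ 1.9385 → capped at 1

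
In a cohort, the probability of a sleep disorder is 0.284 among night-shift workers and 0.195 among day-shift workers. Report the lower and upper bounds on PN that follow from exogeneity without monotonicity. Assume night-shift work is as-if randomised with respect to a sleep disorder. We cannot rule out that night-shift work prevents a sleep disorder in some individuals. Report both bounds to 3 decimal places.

0.313 ≤ PN ≤ 1.000

Let p₁ = 0.284, p₀ = 0.195.
Under exogeneity alone the bounds on PN are max{0,(p₁−p₀)/p₁} ≤ PN ≤ min{1,(1−p₀)/p₁}.
  lower = (p₁ − p₀)/p₁ = 0.089 / 0.284 ≈ 0.3134
  upper = min{1, (1 − p₀)/p₁} = 0.805 / 0.284 ≈ 2.8345 → capped at 1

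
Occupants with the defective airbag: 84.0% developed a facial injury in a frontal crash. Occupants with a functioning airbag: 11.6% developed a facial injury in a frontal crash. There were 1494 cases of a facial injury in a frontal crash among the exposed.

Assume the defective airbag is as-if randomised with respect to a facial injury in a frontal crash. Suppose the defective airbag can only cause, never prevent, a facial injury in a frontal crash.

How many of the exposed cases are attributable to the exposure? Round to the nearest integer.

about 1288 cases

p₁ = 0.84, p₀ = 0.116.
PN = (p₁ − p₀)/p₁ = (0.84 − 0.116) / 0.84 ≈ 0.86190.
Attributable cases ≈ PN × (exposed cases) = 0.86190 × 1494 ≈ 1287.69.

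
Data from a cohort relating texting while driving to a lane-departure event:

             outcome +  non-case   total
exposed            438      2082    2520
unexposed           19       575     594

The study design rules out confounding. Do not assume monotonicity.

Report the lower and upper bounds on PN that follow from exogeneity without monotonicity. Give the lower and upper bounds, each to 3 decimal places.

p₁ = P(outcome | exposed) = 438/2520 = 0.17381
p₀ = P(outcome | unexposed) = 19/594 = 0.031987
Under exogeneity alone the bounds on PN are max{0,(p₁−p₀)/p₁} ≤ PN ≤ min{1,(1−p₀)/p₁}.
  lower = (p₁ − p₀)/p₁ = 0.14182 / 0.17381 ≈ 0.8160
  upper = min{1, (1 − p₀)/p₁} = 0.96801 / 0.17381 ≈ 5.5694 → capped at 1

0.816 ≤ PN ≤ 1.000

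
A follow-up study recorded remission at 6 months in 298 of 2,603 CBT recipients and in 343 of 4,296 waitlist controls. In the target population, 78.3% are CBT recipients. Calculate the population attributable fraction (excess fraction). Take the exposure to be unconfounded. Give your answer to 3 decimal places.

p₁ = P(outcome | exposed) = 298/2603 = 0.11448
p₀ = P(outcome | unexposed) = 343/4296 = 0.079842
Overall risk P(Y=1) = π·p₁ + (1−π)·p₀ = 0.783×0.11448 + 0.217×0.079842 = 0.10697.
Under exogeneity, PAF = [P(Y=1) − p₀] / P(Y=1).
PAF = (0.10697 − 0.079842) / 0.10697 ≈ 0.2536

PAF ≈ 0.254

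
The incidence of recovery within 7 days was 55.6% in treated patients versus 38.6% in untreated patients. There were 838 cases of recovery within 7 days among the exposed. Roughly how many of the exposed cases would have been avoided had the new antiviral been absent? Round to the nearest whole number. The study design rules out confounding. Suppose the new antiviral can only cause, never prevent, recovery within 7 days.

p₁ = 0.556, p₀ = 0.386.
PN = (p₁ − p₀)/p₁ = (0.556 − 0.386) / 0.556 ≈ 0.30576.
Attributable cases ≈ PN × (exposed cases) = 0.30576 × 838 ≈ 256.22.

about 256 cases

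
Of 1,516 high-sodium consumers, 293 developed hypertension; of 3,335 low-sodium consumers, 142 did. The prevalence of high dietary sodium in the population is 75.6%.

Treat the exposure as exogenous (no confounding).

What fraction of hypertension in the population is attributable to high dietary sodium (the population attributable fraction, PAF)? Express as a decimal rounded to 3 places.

p₁ = P(outcome | exposed) = 293/1516 = 0.19327
p₀ = P(outcome | unexposed) = 142/3335 = 0.042579
Overall risk P(Y=1) = π·p₁ + (1−π)·p₀ = 0.756×0.19327 + 0.244×0.042579 = 0.1565.
Under exogeneity, PAF = [P(Y=1) − p₀] / P(Y=1).
PAF = (0.1565 − 0.042579) / 0.1565 ≈ 0.7279

PAF ≈ 0.728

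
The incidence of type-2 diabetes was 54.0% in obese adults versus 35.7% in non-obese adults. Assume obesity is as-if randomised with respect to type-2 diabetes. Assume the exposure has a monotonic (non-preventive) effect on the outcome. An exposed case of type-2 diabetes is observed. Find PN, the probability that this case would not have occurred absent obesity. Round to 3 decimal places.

PN ≈ 0.339

p₁ = 0.54, p₀ = 0.357.
Under exogeneity and monotonicity, PN = (p₁ − p₀) / p₁.
PN = (0.54 − 0.357) / 0.54 = 0.183 / 0.54 ≈ 0.3389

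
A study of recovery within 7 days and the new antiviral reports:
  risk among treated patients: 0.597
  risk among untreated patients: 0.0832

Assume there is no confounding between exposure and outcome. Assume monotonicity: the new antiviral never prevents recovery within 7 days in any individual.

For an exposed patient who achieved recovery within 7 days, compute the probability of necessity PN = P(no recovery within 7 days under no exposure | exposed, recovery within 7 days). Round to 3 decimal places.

Let p₁ = 0.597, p₀ = 0.0832.
Under exogeneity and monotonicity, PN = (p₁ − p₀) / p₁.
PN = (0.597 − 0.0832) / 0.597 = 0.5138 / 0.597 ≈ 0.8606

PN ≈ 0.861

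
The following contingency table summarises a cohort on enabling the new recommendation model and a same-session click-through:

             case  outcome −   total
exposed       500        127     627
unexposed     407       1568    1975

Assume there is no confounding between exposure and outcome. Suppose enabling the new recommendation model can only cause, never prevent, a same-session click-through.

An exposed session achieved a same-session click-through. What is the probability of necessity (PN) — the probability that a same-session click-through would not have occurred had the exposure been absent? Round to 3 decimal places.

p₁ = P(outcome | exposed) = 500/627 = 0.79745
p₀ = P(outcome | unexposed) = 407/1975 = 0.20608
Under exogeneity and monotonicity, PN = (p₁ − p₀) / p₁.
PN = (0.79745 − 0.20608) / 0.79745 = 0.59137 / 0.79745 ≈ 0.7416

PN ≈ 0.742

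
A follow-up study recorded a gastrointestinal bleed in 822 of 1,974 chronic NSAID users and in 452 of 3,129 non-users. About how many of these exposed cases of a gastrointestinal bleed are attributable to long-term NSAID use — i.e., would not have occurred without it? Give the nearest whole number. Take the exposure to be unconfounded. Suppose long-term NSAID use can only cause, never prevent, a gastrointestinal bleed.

p₁ = P(outcome | exposed) = 822/1974 = 0.41641
p₀ = P(outcome | unexposed) = 452/3129 = 0.14446
PN = (p₁ − p₀)/p₁ = (0.41641 − 0.14446) / 0.41641 ≈ 0.65310.
Attributable cases ≈ PN × (exposed cases) = 0.65310 × 822 ≈ 536.85.

about 537 cases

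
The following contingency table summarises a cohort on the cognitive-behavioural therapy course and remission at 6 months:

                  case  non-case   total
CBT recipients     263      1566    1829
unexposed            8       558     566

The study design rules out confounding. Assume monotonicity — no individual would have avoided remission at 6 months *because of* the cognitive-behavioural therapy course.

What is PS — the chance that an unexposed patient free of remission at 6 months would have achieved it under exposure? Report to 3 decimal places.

PS ≈ 0.132

p₁ = P(outcome | exposed) = 263/1829 = 0.14379
p₀ = P(outcome | unexposed) = 8/566 = 0.014134
Under exogeneity and monotonicity, PS = (p₁ − p₀)/(1 − p₀).
PS = (0.14379 − 0.014134) / 0.98587 ≈ 0.1315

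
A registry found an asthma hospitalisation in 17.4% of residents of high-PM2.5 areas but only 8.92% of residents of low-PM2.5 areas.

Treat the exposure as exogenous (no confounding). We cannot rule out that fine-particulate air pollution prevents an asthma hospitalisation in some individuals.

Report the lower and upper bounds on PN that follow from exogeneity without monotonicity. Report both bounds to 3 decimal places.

0.487 ≤ PN ≤ 1.000

p₁ = 0.174, p₀ = 0.0892.
Under exogeneity alone the bounds on PN are max{0,(p₁−p₀)/p₁} ≤ PN ≤ min{1,(1−p₀)/p₁}.
  lower = (p₁ − p₀)/p₁ = 0.0848 / 0.174 ≈ 0.4874
  upper = min{1, (1 − p₀)/p₁} = 0.9108 / 0.174 ≈ 5.2345 → capped at 1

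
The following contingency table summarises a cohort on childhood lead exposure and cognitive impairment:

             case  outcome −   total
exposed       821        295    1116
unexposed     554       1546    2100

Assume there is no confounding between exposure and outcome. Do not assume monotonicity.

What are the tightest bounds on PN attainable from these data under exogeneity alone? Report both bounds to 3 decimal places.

0.641 ≤ PN ≤ 1.000

p₁ = P(outcome | exposed) = 821/1116 = 0.73566
p₀ = P(outcome | unexposed) = 554/2100 = 0.26381
Under exogeneity alone the bounds on PN are max{0,(p₁−p₀)/p₁} ≤ PN ≤ min{1,(1−p₀)/p₁}.
  lower = (p₁ − p₀)/p₁ = 0.47185 / 0.73566 ≈ 0.6414
  upper = min{1, (1 − p₀)/p₁} = 0.73619 / 0.73566 ≈ 1.0007 → capped at 1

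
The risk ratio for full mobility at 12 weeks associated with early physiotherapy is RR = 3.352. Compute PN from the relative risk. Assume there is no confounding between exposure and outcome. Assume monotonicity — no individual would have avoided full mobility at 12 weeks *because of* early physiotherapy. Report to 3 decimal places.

PN ≈ 0.702

Under exogeneity and monotonicity, PN = (RR − 1) / RR = 1 − 1/RR.
PN = (3.352 − 1) / 3.352 = 2.352 / 3.352 ≈ 0.7017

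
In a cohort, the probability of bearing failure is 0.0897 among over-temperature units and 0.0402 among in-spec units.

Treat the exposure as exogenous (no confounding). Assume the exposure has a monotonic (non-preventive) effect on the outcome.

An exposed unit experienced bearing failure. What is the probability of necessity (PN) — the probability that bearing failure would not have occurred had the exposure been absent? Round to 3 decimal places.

Let p₁ = 0.0897, p₀ = 0.0402.
Under exogeneity and monotonicity, PN = (p₁ − p₀) / p₁.
PN = (0.0897 − 0.0402) / 0.0897 = 0.0495 / 0.0897 ≈ 0.5518

PN ≈ 0.552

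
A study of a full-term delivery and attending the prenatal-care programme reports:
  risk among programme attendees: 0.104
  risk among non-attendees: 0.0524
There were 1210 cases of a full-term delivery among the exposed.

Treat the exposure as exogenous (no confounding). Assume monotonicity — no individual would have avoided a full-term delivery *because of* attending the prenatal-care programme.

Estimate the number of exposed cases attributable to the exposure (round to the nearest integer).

about 600 cases

Let p₁ = 0.104, p₀ = 0.0524.
PN = (p₁ − p₀)/p₁ = (0.104 − 0.0524) / 0.104 ≈ 0.49615.
Attributable cases ≈ PN × (exposed cases) = 0.49615 × 1210 ≈ 600.35.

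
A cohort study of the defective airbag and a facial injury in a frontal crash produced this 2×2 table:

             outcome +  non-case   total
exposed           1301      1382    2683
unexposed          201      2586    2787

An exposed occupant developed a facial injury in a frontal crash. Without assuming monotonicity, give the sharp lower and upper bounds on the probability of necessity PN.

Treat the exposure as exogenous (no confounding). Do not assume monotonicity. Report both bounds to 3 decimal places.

p₁ = P(outcome | exposed) = 1301/2683 = 0.4849
p₀ = P(outcome | unexposed) = 201/2787 = 0.072121
Under exogeneity alone the bounds on PN are max{0,(p₁−p₀)/p₁} ≤ PN ≤ min{1,(1−p₀)/p₁}.
  lower = (p₁ − p₀)/p₁ = 0.41278 / 0.4849 ≈ 0.8513
  upper = min{1, (1 − p₀)/p₁} = 0.92788 / 0.4849 ≈ 1.9135 → capped at 1

0.851 ≤ PN ≤ 1.000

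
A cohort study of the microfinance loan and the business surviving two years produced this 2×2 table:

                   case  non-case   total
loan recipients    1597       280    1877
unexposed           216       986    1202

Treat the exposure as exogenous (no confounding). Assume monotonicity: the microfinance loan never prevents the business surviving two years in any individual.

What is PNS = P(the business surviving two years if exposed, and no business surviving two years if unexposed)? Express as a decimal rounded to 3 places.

PNS ≈ 0.671

p₁ = P(outcome | exposed) = 1597/1877 = 0.85083
p₀ = P(outcome | unexposed) = 216/1202 = 0.1797
Under exogeneity and monotonicity, PNS = p₁ − p₀.
PNS = 0.85083 − 0.1797 = 0.67113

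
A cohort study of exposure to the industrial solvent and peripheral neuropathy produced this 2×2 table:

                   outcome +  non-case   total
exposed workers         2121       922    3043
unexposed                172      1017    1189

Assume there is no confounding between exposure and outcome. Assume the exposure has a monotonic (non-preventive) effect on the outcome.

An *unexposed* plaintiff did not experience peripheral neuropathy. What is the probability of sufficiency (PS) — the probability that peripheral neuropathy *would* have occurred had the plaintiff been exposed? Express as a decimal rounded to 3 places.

PS ≈ 0.646

p₁ = P(outcome | exposed) = 2121/3043 = 0.69701
p₀ = P(outcome | unexposed) = 172/1189 = 0.14466
Under exogeneity and monotonicity, PS = (p₁ − p₀)/(1 − p₀).
PS = (0.69701 − 0.14466) / 0.85534 ≈ 0.6458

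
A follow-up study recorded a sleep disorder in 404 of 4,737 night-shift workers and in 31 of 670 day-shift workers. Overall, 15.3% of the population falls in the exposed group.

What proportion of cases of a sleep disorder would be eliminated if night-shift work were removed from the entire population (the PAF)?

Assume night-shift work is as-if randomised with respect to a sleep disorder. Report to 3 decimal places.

PAF ≈ 0.114

p₁ = P(outcome | exposed) = 404/4737 = 0.085286
p₀ = P(outcome | unexposed) = 31/670 = 0.046269
Overall risk P(Y=1) = π·p₁ + (1−π)·p₀ = 0.153×0.085286 + 0.847×0.046269 = 0.052238.
Under exogeneity, PAF = [P(Y=1) − p₀] / P(Y=1).
PAF = (0.052238 − 0.046269) / 0.052238 ≈ 0.1143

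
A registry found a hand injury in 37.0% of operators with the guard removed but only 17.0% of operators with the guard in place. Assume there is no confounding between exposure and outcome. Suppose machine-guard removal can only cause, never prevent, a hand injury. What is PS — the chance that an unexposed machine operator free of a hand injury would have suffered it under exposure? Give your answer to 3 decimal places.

PS ≈ 0.241

p₁ = 0.37, p₀ = 0.17.
Under exogeneity and monotonicity, PS = (p₁ − p₀) / (1 − p₀).
PS = (0.37 − 0.17) / (1 − 0.17) = 0.2 / 0.83 ≈ 0.2410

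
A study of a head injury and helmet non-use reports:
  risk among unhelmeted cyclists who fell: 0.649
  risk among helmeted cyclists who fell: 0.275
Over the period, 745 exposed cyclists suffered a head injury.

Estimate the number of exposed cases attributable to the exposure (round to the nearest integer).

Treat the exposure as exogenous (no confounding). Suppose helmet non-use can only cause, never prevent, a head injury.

about 429 cases

Let p₁ = 0.649, p₀ = 0.275.
PN = (p₁ − p₀)/p₁ = (0.649 − 0.275) / 0.649 ≈ 0.57627.
Attributable cases ≈ PN × (exposed cases) = 0.57627 × 745 ≈ 429.32.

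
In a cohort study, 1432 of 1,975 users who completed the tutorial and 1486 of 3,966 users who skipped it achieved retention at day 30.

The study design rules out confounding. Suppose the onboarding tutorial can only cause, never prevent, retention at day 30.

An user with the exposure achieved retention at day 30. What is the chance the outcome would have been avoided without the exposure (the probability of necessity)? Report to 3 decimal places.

p₁ = P(outcome | exposed) = 1432/1975 = 0.72506
p₀ = P(outcome | unexposed) = 1486/3966 = 0.37468
Under exogeneity and monotonicity, PN = (p₁ − p₀) / p₁.
PN = (0.72506 − 0.37468) / 0.72506 = 0.35038 / 0.72506 ≈ 0.4832

PN ≈ 0.483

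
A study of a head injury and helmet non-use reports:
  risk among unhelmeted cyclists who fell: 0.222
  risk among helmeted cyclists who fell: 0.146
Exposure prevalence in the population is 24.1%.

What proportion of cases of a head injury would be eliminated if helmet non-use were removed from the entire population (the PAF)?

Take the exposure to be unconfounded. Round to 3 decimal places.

Let p₁ = 0.222, p₀ = 0.146.
Overall risk P(Y=1) = π·p₁ + (1−π)·p₀ = 0.241×0.222 + 0.759×0.146 = 0.16432.
Under exogeneity, PAF = [P(Y=1) − p₀] / P(Y=1).
PAF = (0.16432 − 0.146) / 0.16432 ≈ 0.1115

PAF ≈ 0.111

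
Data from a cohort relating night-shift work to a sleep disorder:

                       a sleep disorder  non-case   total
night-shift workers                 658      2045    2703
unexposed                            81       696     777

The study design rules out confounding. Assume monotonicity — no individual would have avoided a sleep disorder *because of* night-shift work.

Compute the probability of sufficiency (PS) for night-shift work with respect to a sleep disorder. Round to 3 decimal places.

PS ≈ 0.155

p₁ = P(outcome | exposed) = 658/2703 = 0.24343
p₀ = P(outcome | unexposed) = 81/777 = 0.10425
Under exogeneity and monotonicity, PS = (p₁ − p₀) / (1 − p₀).
PS = (0.24343 − 0.10425) / (1 − 0.10425) = 0.13919 / 0.89575 ≈ 0.1554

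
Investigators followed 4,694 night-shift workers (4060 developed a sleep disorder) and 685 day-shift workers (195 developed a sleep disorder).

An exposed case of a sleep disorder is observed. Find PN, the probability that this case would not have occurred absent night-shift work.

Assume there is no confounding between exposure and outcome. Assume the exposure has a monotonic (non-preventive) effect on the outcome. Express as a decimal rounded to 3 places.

p₁ = P(outcome | exposed) = 4060/4694 = 0.86493
p₀ = P(outcome | unexposed) = 195/685 = 0.28467
Under exogeneity and monotonicity, PN = (p₁ − p₀) / p₁.
PN = (0.86493 − 0.28467) / 0.86493 = 0.58026 / 0.86493 ≈ 0.6709

PN ≈ 0.671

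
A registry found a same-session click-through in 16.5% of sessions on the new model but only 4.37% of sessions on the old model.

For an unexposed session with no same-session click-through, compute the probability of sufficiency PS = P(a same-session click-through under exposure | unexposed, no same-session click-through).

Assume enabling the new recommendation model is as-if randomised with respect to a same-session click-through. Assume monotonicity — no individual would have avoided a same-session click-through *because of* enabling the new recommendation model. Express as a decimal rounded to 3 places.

p₁ = 0.165, p₀ = 0.0437.
Under exogeneity and monotonicity, PS = (p₁ − p₀) / (1 − p₀).
PS = (0.165 − 0.0437) / (1 − 0.0437) = 0.1213 / 0.9563 ≈ 0.1268

PS ≈ 0.127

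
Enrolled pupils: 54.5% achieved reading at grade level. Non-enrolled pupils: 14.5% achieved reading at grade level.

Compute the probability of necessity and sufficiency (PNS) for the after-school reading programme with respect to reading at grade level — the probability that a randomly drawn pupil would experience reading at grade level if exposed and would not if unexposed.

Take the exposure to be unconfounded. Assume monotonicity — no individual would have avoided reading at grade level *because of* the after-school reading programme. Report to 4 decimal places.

PNS ≈ 0.4000

p₁ = 0.545, p₀ = 0.145.
Under exogeneity and monotonicity, PNS = p₁ − p₀.
PNS = 0.545 − 0.145 = 0.4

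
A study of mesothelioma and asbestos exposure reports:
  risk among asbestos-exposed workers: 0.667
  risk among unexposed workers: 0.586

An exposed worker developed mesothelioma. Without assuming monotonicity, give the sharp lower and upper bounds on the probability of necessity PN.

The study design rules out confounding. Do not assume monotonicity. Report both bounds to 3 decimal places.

0.121 ≤ PN ≤ 0.621

Let p₁ = 0.667, p₀ = 0.586.
Under exogeneity alone the bounds on PN are max{0,(p₁−p₀)/p₁} ≤ PN ≤ min{1,(1−p₀)/p₁}.
  lower = (p₁ − p₀)/p₁ = 0.081 / 0.667 ≈ 0.1214
  upper = min{1, (1 − p₀)/p₁} = 0.414 / 0.667 ≈ 0.6207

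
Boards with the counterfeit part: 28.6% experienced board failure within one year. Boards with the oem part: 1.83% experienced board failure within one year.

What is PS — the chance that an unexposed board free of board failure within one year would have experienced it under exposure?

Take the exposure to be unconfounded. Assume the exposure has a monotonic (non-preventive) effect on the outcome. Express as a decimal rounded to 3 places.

PS ≈ 0.273

p₁ = 0.286, p₀ = 0.0183.
Under exogeneity and monotonicity, PS = (p₁ − p₀) / (1 − p₀).
PS = (0.286 − 0.0183) / (1 − 0.0183) = 0.2677 / 0.9817 ≈ 0.2727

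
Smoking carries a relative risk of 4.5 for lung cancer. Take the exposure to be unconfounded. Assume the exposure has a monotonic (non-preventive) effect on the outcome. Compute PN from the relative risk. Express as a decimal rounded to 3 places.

PN ≈ 0.778

Under exogeneity and monotonicity, PN = (RR − 1) / RR = 1 − 1/RR.
PN = (4.5 − 1) / 4.5 = 3.5 / 4.5 ≈ 0.7778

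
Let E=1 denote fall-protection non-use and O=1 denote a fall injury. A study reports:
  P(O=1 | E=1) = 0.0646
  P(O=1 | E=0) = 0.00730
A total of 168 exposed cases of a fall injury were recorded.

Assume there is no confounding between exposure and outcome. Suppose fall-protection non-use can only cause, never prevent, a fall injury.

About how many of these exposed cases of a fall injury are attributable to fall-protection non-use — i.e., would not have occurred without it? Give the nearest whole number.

Let p₁ = 0.0646, p₀ = 0.0073.
PN = (p₁ − p₀)/p₁ = (0.0646 − 0.0073) / 0.0646 ≈ 0.88700.
Attributable cases ≈ PN × (exposed cases) = 0.88700 × 168 ≈ 149.02.

about 149 cases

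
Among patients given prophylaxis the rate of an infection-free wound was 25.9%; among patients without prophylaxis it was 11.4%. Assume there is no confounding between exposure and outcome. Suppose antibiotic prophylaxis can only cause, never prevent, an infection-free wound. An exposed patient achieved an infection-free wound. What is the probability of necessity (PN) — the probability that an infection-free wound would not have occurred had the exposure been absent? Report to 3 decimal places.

PN ≈ 0.560

p₁ = 0.259, p₀ = 0.114.
Under exogeneity and monotonicity, PN = (p₁ − p₀) / p₁.
PN = (0.259 − 0.114) / 0.259 = 0.145 / 0.259 ≈ 0.5598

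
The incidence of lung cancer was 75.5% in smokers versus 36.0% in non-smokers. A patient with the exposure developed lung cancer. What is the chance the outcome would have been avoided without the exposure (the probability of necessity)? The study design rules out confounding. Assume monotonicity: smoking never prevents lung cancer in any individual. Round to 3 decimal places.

p₁ = 0.755, p₀ = 0.36.
Under exogeneity and monotonicity, PN = (p₁ − p₀) / p₁.
PN = (0.755 − 0.36) / 0.755 = 0.395 / 0.755 ≈ 0.5232

PN ≈ 0.523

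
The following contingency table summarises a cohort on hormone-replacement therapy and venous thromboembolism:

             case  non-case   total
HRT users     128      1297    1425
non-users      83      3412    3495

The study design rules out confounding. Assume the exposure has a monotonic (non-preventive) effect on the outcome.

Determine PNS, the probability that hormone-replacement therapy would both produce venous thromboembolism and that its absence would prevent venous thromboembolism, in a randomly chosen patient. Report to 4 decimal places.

PNS ≈ 0.0661

p₁ = P(outcome | exposed) = 128/1425 = 0.089825
p₀ = P(outcome | unexposed) = 83/3495 = 0.023748
Under exogeneity and monotonicity, PNS = p₁ − p₀.
PNS = 0.089825 − 0.023748 = 0.066076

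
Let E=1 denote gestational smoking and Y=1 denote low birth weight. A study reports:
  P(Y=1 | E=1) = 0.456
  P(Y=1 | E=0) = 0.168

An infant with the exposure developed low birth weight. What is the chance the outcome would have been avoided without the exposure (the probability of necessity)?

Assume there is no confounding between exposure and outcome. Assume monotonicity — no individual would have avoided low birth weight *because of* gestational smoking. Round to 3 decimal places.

Let p₁ = 0.456, p₀ = 0.168.
Under exogeneity and monotonicity, PN = (p₁ − p₀) / p₁.
PN = (0.456 − 0.168) / 0.456 = 0.288 / 0.456 ≈ 0.6316

PN ≈ 0.632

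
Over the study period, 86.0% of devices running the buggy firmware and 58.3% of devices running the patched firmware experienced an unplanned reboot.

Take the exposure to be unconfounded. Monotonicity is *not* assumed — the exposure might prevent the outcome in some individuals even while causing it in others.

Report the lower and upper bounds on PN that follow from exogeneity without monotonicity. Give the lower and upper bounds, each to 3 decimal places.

p₁ = 0.86, p₀ = 0.583.
Under exogeneity alone the bounds on PN are max{0,(p₁−p₀)/p₁} ≤ PN ≤ min{1,(1−p₀)/p₁}.
  lower = (p₁ − p₀)/p₁ = 0.277 / 0.86 ≈ 0.3221
  upper = min{1, (1 − p₀)/p₁} = 0.417 / 0.86 ≈ 0.4849

0.322 ≤ PN ≤ 0.485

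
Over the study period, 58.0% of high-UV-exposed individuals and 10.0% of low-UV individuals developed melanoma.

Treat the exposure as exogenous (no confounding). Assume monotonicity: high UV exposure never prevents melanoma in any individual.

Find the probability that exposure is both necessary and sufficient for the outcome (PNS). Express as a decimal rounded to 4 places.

PNS ≈ 0.4800

p₁ = 0.58, p₀ = 0.1.
Under exogeneity and monotonicity, PNS = p₁ − p₀.
PNS = 0.58 − 0.1 = 0.48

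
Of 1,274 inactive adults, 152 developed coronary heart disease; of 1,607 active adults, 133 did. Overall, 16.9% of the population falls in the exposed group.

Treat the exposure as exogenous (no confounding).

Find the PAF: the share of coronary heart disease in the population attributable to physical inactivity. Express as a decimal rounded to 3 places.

PAF ≈ 0.069

p₁ = P(outcome | exposed) = 152/1274 = 0.11931
p₀ = P(outcome | unexposed) = 133/1607 = 0.082763
Overall risk P(Y=1) = π·p₁ + (1−π)·p₀ = 0.169×0.11931 + 0.831×0.082763 = 0.088939.
Under exogeneity, PAF = [P(Y=1) − p₀] / P(Y=1).
PAF = (0.088939 − 0.082763) / 0.088939 ≈ 0.0694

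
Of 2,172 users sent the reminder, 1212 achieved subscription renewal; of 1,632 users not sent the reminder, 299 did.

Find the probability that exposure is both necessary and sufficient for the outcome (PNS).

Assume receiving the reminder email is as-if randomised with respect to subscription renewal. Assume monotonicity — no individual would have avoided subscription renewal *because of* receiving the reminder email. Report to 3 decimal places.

p₁ = P(outcome | exposed) = 1212/2172 = 0.55801
p₀ = P(outcome | unexposed) = 299/1632 = 0.18321
Under exogeneity and monotonicity, PNS = p₁ − p₀.
PNS = 0.55801 − 0.18321 = 0.3748

PNS ≈ 0.375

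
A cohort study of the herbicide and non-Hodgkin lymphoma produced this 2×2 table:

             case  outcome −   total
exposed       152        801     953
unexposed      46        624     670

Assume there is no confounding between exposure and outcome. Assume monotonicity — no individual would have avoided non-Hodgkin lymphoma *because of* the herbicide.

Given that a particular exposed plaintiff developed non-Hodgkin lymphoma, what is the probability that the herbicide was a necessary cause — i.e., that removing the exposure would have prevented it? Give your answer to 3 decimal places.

p₁ = P(outcome | exposed) = 152/953 = 0.1595
p₀ = P(outcome | unexposed) = 46/670 = 0.068657
Under exogeneity and monotonicity, PN = (p₁ − p₀)/p₁.
PN = (0.1595 − 0.068657) / 0.1595 ≈ 0.5695

PN ≈ 0.570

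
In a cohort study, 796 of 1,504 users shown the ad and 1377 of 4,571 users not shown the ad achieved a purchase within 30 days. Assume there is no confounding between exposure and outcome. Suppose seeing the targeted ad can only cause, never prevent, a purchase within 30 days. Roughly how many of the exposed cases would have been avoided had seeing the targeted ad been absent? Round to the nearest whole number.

about 343 cases

p₁ = P(outcome | exposed) = 796/1504 = 0.52926
p₀ = P(outcome | unexposed) = 1377/4571 = 0.30125
PN = (p₁ − p₀)/p₁ = (0.52926 − 0.30125) / 0.52926 ≈ 0.43081.
Attributable cases ≈ PN × (exposed cases) = 0.43081 × 796 ≈ 342.92.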